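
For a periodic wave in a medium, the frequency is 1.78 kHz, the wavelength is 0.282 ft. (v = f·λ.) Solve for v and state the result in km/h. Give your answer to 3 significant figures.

551 km/h

v is given directly by: v = fλ.
f = 1.78 kHz = 1780 Hz; λ = 0.282 ft = 0.08595 m.
v = 153.0 m/s
153.0 m/s × (1 km/h / 0.2778 m/s) = 550.8 km/h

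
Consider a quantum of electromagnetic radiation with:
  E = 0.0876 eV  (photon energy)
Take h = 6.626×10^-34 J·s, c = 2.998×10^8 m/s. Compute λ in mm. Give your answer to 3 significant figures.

0.0142 mm

Rearranging: λ = hc/E.
E = 0.0876 eV = 1.404×10^-20 J; h = 6.626×10^-34 J·s; c = 2.998×10^8 m/s.
λ = 1.415×10^-5 m
1.415×10^-5 m × (1 mm / 0.001000 m) = 0.01415 mm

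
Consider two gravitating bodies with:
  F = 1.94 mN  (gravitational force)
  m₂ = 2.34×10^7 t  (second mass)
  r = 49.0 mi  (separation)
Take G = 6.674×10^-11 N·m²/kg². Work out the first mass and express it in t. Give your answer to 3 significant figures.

7720 t

From Newton's law of gravitation: m₁ = F·r²/(G·m₂).
F = 1.94 mN = 0.001940 N; m₂ = 2.34×10^7 t = 2.340×10^10 kg; r = 49.0 mi = 78858 m; G = 6.674×10^-11 N·m²/kg².
m₁ = 7.725×10^6 kg
7.725×10^6 kg × (1 t / 1000 kg) = 7725 t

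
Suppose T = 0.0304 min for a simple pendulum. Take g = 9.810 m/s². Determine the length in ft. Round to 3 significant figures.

2.71 ft

Solving T = 2π√(L/g) for L: L = g·(T/2π)².
T = 0.0304 min = 1.824 s; g = 9.810 m/s².
L = 0.8267 m
0.8267 m × (1 ft / 0.3048 m) = 2.712 ft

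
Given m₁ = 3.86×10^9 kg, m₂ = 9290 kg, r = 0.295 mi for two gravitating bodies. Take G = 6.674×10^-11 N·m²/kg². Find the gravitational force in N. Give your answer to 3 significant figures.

Directly: F = Gm₁m₂/r².
m₁ = 3.86×10^9 kg; m₂ = 9290 kg; r = 0.295 mi = 474.8 m; G = 6.674×10^-11 N·m²/kg².
F = 0.01062 N

0.0106 N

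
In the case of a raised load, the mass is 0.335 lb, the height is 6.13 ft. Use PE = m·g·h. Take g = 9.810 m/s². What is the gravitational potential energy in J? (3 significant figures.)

PE is given directly by: PE = mgh.
m = 0.335 lb = 0.1520 kg; h = 6.13 ft = 1.868 m; g = 9.810 m/s².
PE = 2.785 J  (the unit combination reduces to kg·m²/s² = J)

2.79 J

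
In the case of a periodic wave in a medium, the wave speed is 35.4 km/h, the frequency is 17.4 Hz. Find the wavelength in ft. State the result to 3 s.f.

1.85 ft

Solving v = f·λ for λ: λ = v/f.
v = 35.4 km/h = 9.833 m/s; f = 17.4 Hz.
λ = 0.5651 m
0.5651 m × (1 ft / 0.3048 m) = 1.854 ft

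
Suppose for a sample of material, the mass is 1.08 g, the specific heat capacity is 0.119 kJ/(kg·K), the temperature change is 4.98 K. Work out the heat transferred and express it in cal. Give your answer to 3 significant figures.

Q is given directly by: Q = mcΔT.
m = 1.08 g = 0.001080 kg; c = 0.119 kJ/(kg·K) = 119.0 J/(kg·K); ΔT = 4.98 K.
Q = 0.6400 J
0.6400 J × (1 cal / 4.184 J) = 0.1530 cal

0.153 cal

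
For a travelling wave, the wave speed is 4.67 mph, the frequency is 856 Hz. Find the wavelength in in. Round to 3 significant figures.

Rearranging: λ = v/f.
v = 4.67 mph = 2.088 m/s; f = 856 Hz.
λ = 0.002439 m
0.002439 m × (1 in / 0.02540 m) = 0.09602 in

0.0960 in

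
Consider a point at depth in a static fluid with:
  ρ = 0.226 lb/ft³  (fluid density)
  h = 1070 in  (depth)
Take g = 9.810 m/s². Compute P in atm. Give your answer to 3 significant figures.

Directly: P = ρgh.
ρ = 0.226 lb/ft³ = 3.620 kg/m³; h = 1070 in = 27.18 m; g = 9.810 m/s².
P = 965.2 Pa  (the unit combination reduces to kg/(m·s²) = Pa)
965.2 Pa × (1 atm / 1.013×10^5 Pa) = 0.009526 atm

0.00953 atm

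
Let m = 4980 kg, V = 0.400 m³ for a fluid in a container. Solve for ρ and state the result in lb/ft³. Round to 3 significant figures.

ρ is given directly by: ρ = m/V.
m = 4980 kg; V = 0.400 m³.
ρ = 12450 kg/m³
12450 kg/m³ × (1 lb/ft³ / 16.02 kg/m³) = 777.2 lb/ft³

777 lb/ft³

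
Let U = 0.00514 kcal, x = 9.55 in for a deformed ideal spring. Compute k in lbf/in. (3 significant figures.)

Solving U = ½k·x² for k: k = 2U/x².
U = 0.00514 kcal = 21.51 J; x = 9.55 in = 0.2426 m.
k = 731.0 N/m
731.0 N/m × (1 lbf/in / 175.1 N/m) = 4.174 lbf/in

4.17 lbf/in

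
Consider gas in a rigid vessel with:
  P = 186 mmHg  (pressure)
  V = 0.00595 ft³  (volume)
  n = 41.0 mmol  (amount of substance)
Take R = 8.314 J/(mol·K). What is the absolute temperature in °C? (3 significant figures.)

-261 °C

Solving PV = nRT for T: T = PV/(nR).
P = 186 mmHg = 24798 Pa; V = 0.00595 ft³ = 1.685×10^-4 m³; n = 41.0 mmol = 0.04100 mol; R = 8.314 J/(mol·K).
T = 12.26 K
12.26 K − 273.15 = -260.9 °C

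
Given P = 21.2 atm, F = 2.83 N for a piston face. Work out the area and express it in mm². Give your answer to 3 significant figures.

Solving P = F/A for A: A = F/P.
P = 21.2 atm = 2.148×10^6 Pa; F = 2.83 N.
A = 1.317×10^-6 m²
1.317×10^-6 m² × (1 mm² / 1.000×10^-6 m²) = 1.317 mm²

1.32 mm²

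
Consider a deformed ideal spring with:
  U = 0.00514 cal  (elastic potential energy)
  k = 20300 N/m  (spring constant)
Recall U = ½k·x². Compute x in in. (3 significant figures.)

Rearranging U = ½k·x² for x: x = √(2U/k).
U = 0.00514 cal = 0.02151 J; k = 20300 N/m.
x = 0.001456 m
0.001456 m × (1 in / 0.02540 m) = 0.05731 in

0.0573 in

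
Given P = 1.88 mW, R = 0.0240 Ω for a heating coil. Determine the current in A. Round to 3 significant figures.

0.280 A

Solving P = I²R for I: I = √(P/R).
P = 1.88 mW = 0.001880 W; R = 0.0240 Ω.
I = 0.2799 A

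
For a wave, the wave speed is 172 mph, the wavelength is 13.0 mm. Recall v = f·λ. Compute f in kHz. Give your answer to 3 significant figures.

Rearranging: f = v/λ.
v = 172 mph = 76.89 m/s; λ = 13.0 mm = 0.01300 m.
f = 5915 Hz
5915 Hz × (1 kHz / 1000 Hz) = 5.915 kHz

5.91 kHz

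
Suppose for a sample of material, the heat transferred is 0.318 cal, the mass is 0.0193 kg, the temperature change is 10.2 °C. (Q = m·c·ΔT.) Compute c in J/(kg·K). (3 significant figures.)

Rearranging: c = Q/(m·ΔT).
Q = 0.318 cal = 1.331 J; m = 0.0193 kg; ΔT = 10.2 °C = 10.20 K.
c = 6.759 J/(kg·K)

6.76 J/(kg·K)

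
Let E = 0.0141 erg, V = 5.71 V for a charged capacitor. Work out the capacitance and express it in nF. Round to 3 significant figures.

Rearranging: C = 2E/V².
E = 0.0141 erg = 1.410×10^-9 J; V = 5.71 V.
C = 8.649×10^-11 F
8.649×10^-11 F × (1 nF / 1.000×10^-9 F) = 0.08649 nF

0.0865 nF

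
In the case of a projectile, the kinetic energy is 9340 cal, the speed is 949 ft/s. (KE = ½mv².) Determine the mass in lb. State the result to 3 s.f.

2.06 lb

Rearranging KE = ½mv² for m: m = 2·KE/v².
KE = 9340 cal = 39079 J; v = 949 ft/s = 289.3 m/s.
m = 0.9341 kg
0.9341 kg × (1 lb / 0.4536 kg) = 2.059 lb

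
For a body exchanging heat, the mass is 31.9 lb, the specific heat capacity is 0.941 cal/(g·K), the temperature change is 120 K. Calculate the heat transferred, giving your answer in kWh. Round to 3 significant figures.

1.90 kWh

Q is given directly by: Q = mcΔT.
m = 31.9 lb = 14.47 kg; c = 0.941 cal/(g·K) = 3937 J/(kg·K); ΔT = 120 K.
Q = 6.836×10^6 J
6.836×10^6 J × (1 kWh / 3.600×10^6 J) = 1.899 kWh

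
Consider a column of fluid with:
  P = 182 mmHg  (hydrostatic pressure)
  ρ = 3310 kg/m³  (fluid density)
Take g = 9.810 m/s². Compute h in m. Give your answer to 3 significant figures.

0.747 m

Rearranging P = ρ·g·h for h: h = P/(ρ·g).
P = 182 mmHg = 24265 Pa; ρ = 3310 kg/m³; g = 9.810 m/s².
h = 0.7473 m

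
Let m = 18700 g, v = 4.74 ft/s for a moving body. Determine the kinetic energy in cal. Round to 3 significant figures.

KE is given directly by: KE = ½mv².
m = 18700 g = 18.70 kg; v = 4.74 ft/s = 1.445 m/s.
KE = 19.52 J  (the unit combination reduces to kg·m²/s² = J)
19.52 J × (1 cal / 4.184 J) = 4.665 cal

4.66 cal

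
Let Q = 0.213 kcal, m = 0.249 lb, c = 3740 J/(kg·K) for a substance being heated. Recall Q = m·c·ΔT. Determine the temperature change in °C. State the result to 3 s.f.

2.11 °C

Rearranging Q = m·c·ΔT for ΔT: ΔT = Q/(m·c).
Q = 0.213 kcal = 891.2 J; m = 0.249 lb = 0.1129 kg; c = 3740 J/(kg·K).
ΔT = 2.110 K
Since 1 °C = 1 K, 2.110 °C.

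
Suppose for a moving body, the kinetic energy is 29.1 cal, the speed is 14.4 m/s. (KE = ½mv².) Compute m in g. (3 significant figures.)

Rearranging KE = ½mv² for m: m = 2·KE/v².
KE = 29.1 cal = 121.8 J; v = 14.4 m/s.
m = 1.174 kg
1.174 kg × (1 g / 0.001000 kg) = 1174 g

1170 g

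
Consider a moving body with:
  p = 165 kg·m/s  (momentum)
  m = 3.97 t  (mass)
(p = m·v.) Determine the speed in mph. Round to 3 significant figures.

0.0930 mph

Solving p = m·v for v: v = p/m.
p = 165 kg·m/s; m = 3.97 t = 3970 kg.
v = 0.04156 m/s
0.04156 m/s × (1 mph / 0.4470 m/s) = 0.09297 mph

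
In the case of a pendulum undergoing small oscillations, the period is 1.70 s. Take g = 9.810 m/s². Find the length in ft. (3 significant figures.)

2.36 ft

Rearranging T = 2π√(L/g) for L: L = g·(T/2π)².
T = 1.70 s; g = 9.810 m/s².
L = 0.7181 m
0.7181 m × (1 ft / 0.3048 m) = 2.356 ft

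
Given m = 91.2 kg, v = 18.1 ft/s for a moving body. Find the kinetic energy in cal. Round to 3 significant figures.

332 cal

Directly: KE = ½mv².
m = 91.2 kg; v = 18.1 ft/s = 5.517 m/s.
KE = 1388 J
1388 J × (1 cal / 4.184 J) = 331.7 cal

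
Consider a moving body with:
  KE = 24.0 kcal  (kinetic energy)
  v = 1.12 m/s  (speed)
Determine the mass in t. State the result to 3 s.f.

160 t

Rearranging: m = 2·KE/v².
KE = 24.0 kcal = 1.004×10^5 J; v = 1.12 m/s.
m = 1.601×10^5 kg
1.601×10^5 kg × (1 t / 1000 kg) = 160.1 t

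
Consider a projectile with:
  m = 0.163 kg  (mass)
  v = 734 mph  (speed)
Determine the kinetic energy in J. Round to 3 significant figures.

8770 J

KE is given directly by: KE = ½mv².
m = 0.163 kg; v = 734 mph = 328.1 m/s.
KE = 8775 J  (the unit combination reduces to kg·m²/s² = J)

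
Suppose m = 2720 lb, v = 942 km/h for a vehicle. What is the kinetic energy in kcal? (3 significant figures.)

Directly: KE = ½mv².
m = 2720 lb = 1234 kg; v = 942 km/h = 261.7 m/s.
KE = 4.224×10^7 J  (the unit combination reduces to kg·m²/s² = J)
4.224×10^7 J × (1 kcal / 4184 J) = 10095 kcal

10100 kcal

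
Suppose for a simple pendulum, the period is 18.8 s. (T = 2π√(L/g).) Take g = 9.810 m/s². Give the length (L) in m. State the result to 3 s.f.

87.8 m

Solving T = 2π√(L/g) for L: L = g·(T/2π)².
T = 18.8 s; g = 9.810 m/s².
L = 87.83 m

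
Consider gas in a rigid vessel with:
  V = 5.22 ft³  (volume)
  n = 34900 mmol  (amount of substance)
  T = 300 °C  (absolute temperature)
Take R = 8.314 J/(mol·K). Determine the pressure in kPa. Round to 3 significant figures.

From the ideal-gas law: P = nRT/V.
V = 5.22 ft³ = 0.1478 m³; n = 34900 mmol = 34.90 mol; T = 300 °C = 573.1 K; R = 8.314 J/(mol·K).
P = 1.125×10^6 Pa  (the unit combination reduces to kg/(m·s²) = Pa)
1.125×10^6 Pa × (1 kPa / 1000 Pa) = 1125 kPa

1130 kPa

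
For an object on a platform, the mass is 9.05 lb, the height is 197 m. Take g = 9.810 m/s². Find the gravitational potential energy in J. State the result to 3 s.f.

7930 J

PE is given directly by: PE = mgh.
m = 9.05 lb = 4.105 kg; h = 197 m; g = 9.810 m/s².
PE = 7933 J  (the unit combination reduces to kg·m²/s² = J)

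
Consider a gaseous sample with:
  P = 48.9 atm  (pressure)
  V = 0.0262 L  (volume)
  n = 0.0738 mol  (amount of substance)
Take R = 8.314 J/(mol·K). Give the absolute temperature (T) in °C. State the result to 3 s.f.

Rearranging: T = PV/(nR).
P = 48.9 atm = 4.955×10^6 Pa; V = 0.0262 L = 2.620×10^-5 m³; n = 0.0738 mol; R = 8.314 J/(mol·K).
T = 211.6 K
211.6 K − 273.15 = -61.58 °C

-61.6 °C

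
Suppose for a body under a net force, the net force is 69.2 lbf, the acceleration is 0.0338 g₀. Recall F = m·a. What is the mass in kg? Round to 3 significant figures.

From Newton's second law: m = F/a.
F = 69.2 lbf = 307.8 N; a = 0.0338 g₀ = 0.3315 m/s².
m = 928.7 kg

929 kg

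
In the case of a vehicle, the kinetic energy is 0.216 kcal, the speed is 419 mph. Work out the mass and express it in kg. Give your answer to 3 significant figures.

Solving KE = ½mv² for m: m = 2·KE/v².
KE = 0.216 kcal = 903.7 J; v = 419 mph = 187.3 m/s.
m = 0.05152 kg

0.0515 kg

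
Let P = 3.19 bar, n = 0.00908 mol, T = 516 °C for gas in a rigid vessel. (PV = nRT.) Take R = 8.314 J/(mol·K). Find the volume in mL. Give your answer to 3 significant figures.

From the ideal-gas law: V = nRT/P.
P = 3.19 bar = 3.190×10^5 Pa; n = 0.00908 mol; T = 516 °C = 789.1 K; R = 8.314 J/(mol·K).
V = 1.868×10^-4 m³
1.868×10^-4 m³ × (1 mL / 1.000×10^-6 m³) = 186.8 mL

187 mL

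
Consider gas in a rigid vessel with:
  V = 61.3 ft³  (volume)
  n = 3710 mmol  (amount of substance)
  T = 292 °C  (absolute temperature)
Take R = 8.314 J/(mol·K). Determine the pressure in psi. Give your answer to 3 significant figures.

1.46 psi

From the ideal-gas law: P = nRT/V.
V = 61.3 ft³ = 1.736 m³; n = 3710 mmol = 3.710 mol; T = 292 °C = 565.1 K; R = 8.314 J/(mol·K).
P = 10043 Pa
10043 Pa × (1 psi / 6895 Pa) = 1.457 psi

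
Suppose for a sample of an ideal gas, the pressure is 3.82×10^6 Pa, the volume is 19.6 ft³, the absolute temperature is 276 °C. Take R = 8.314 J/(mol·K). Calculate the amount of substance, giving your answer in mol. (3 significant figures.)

464 mol

Rearranging: n = PV/(RT).
P = 3.82×10^6 Pa; V = 19.6 ft³ = 0.5550 m³; T = 276 °C = 549.1 K; R = 8.314 J/(mol·K).
n = 464.4 mol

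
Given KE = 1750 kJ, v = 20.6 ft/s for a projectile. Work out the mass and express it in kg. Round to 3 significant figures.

Rearranging KE = ½mv² for m: m = 2·KE/v².
KE = 1750 kJ = 1.750×10^6 J; v = 20.6 ft/s = 6.279 m/s.
m = 88778 kg

88800 kg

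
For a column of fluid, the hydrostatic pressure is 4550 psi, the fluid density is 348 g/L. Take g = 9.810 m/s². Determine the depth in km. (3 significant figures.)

9.19 km

Rearranging P = ρ·g·h for h: h = P/(ρ·g).
P = 4550 psi = 3.137×10^7 Pa; ρ = 348 g/L = 348.0 kg/m³; g = 9.810 m/s².
h = 9189 m
9189 m × (1 km / 1000 m) = 9.189 km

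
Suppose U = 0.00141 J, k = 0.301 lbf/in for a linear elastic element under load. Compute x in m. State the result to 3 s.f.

0.00731 m

Solving U = ½k·x² for x: x = √(2U/k).
U = 0.00141 J; k = 0.301 lbf/in = 52.71 N/m.
x = 0.007314 m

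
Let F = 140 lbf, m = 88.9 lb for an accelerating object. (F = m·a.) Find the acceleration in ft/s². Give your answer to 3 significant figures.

50.7 ft/s²

From Newton's second law: a = F/m.
F = 140 lbf = 622.8 N; m = 88.9 lb = 40.32 kg.
a = 15.44 m/s²
15.44 m/s² × (1 ft/s² / 0.3048 m/s²) = 50.67 ft/s²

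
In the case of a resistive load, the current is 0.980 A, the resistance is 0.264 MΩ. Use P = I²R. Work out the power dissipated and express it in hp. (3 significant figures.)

340 hp

P is given directly by: P = I²R.
I = 0.980 A; R = 0.264 MΩ = 2.640×10^5 Ω.
P = 2.535×10^5 W  (the unit combination reduces to kg·m²/s³ = W)
2.535×10^5 W × (1 hp / 745.7 W) = 340.0 hp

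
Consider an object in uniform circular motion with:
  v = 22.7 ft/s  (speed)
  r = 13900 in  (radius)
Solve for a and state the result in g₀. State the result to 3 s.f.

0.0138 g₀

a is given directly by: a = v²/r.
v = 22.7 ft/s = 6.919 m/s; r = 13900 in = 353.1 m.
a = 0.1356 m/s²
0.1356 m/s² × (1 g₀ / 9.807 m/s²) = 0.01383 g₀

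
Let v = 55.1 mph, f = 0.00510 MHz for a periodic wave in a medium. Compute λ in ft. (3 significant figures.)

Rearranging: λ = v/f.
v = 55.1 mph = 24.63 m/s; f = 0.00510 MHz = 5100 Hz.
λ = 0.004830 m
0.004830 m × (1 ft / 0.3048 m) = 0.01585 ft

0.0158 ft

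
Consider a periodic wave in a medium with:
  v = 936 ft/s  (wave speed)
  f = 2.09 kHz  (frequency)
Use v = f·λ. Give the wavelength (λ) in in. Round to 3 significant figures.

Rearranging: λ = v/f.
v = 936 ft/s = 285.3 m/s; f = 2.09 kHz = 2090 Hz.
λ = 0.1365 m
0.1365 m × (1 in / 0.02540 m) = 5.374 in

5.37 in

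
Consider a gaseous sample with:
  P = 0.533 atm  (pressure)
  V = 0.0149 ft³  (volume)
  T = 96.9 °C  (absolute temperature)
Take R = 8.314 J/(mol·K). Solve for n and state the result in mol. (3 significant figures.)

Rearranging: n = PV/(RT).
P = 0.533 atm = 54006 Pa; V = 0.0149 ft³ = 4.219×10^-4 m³; T = 96.9 °C = 370.0 K; R = 8.314 J/(mol·K).
n = 0.007406 mol

0.00741 mol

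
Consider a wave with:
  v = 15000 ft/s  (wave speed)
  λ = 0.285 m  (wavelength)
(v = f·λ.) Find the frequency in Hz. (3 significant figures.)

16000 Hz

Rearranging v = f·λ for f: f = v/λ.
v = 15000 ft/s = 4572 m/s; λ = 0.285 m.
f = 16042 Hz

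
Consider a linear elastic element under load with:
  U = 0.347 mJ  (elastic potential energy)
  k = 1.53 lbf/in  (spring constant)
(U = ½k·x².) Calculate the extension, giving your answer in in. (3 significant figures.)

0.0634 in

Rearranging U = ½k·x² for x: x = √(2U/k).
U = 0.347 mJ = 3.470×10^-4 J; k = 1.53 lbf/in = 267.9 N/m.
x = 0.001609 m
0.001609 m × (1 in / 0.02540 m) = 0.06336 in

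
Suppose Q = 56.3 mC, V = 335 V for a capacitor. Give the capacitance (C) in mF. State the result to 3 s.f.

C is given directly by: C = Q/V.
Q = 56.3 mC = 0.05630 C; V = 335 V.
C = 1.681×10^-4 F
1.681×10^-4 F × (1 mF / 0.001000 F) = 0.1681 mF

0.168 mF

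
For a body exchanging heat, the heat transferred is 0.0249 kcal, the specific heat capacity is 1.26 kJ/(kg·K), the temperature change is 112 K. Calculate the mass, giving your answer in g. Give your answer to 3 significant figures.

0.738 g

Solving Q = m·c·ΔT for m: m = Q/(c·ΔT).
Q = 0.0249 kcal = 104.2 J; c = 1.26 kJ/(kg·K) = 1260 J/(kg·K); ΔT = 112 K.
m = 7.382×10^-4 kg
7.382×10^-4 kg × (1 g / 0.001000 kg) = 0.7382 g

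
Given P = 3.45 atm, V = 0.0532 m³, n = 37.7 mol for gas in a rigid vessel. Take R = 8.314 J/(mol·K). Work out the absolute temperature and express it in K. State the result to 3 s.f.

From the ideal-gas law: T = PV/(nR).
P = 3.45 atm = 3.496×10^5 Pa; V = 0.0532 m³; n = 37.7 mol; R = 8.314 J/(mol·K).
T = 59.33 K

59.3 K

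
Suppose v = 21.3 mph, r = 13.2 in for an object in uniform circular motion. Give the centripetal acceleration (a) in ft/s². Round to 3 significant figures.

887 ft/s²

Directly: a = v²/r.
v = 21.3 mph = 9.522 m/s; r = 13.2 in = 0.3353 m.
a = 270.4 m/s²
270.4 m/s² × (1 ft/s² / 0.3048 m/s²) = 887.2 ft/s²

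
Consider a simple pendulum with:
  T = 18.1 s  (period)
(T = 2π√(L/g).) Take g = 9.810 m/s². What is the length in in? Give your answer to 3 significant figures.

Rearranging T = 2π√(L/g) for L: L = g·(T/2π)².
T = 18.1 s; g = 9.810 m/s².
L = 81.41 m
81.41 m × (1 in / 0.02540 m) = 3205 in

3210 in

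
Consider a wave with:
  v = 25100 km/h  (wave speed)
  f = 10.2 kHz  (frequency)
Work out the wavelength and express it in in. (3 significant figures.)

26.9 in

Solving v = f·λ for λ: λ = v/f.
v = 25100 km/h = 6972 m/s; f = 10.2 kHz = 10200 Hz.
λ = 0.6836 m
0.6836 m × (1 in / 0.02540 m) = 26.91 in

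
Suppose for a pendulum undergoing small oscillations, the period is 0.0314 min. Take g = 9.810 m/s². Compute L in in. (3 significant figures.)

Rearranging: L = g·(T/2π)².
T = 0.0314 min = 1.884 s; g = 9.810 m/s².
L = 0.8820 m
0.8820 m × (1 in / 0.02540 m) = 34.72 in

34.7 in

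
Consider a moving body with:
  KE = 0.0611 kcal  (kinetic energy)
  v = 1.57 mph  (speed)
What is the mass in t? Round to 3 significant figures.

Solving KE = ½mv² for m: m = 2·KE/v².
KE = 0.0611 kcal = 255.6 J; v = 1.57 mph = 0.7019 m/s.
m = 1038 kg
1038 kg × (1 t / 1000 kg) = 1.038 t

1.04 t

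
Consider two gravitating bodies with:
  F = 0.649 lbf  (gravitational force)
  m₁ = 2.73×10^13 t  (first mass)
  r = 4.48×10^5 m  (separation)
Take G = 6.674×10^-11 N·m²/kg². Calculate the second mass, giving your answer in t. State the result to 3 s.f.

318 t

From Newton's law of gravitation: m₂ = F·r²/(G·m₁).
F = 0.649 lbf = 2.887 N; m₁ = 2.73×10^13 t = 2.730×10^16 kg; r = 4.48×10^5 m; G = 6.674×10^-11 N·m²/kg².
m₂ = 3.180×10^5 kg
3.180×10^5 kg × (1 t / 1000 kg) = 318.0 t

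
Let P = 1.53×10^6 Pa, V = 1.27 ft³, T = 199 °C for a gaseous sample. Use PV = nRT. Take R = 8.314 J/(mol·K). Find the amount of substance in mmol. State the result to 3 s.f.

14000 mmol

Solving PV = nRT for n: n = PV/(RT).
P = 1.53×10^6 Pa; V = 1.27 ft³ = 0.03596 m³; T = 199 °C = 472.1 K; R = 8.314 J/(mol·K).
n = 14.02 mol
14.02 mol × (1 mmol / 0.001000 mol) = 14017 mmol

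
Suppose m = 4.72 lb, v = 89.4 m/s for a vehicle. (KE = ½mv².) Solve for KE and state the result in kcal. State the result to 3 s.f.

2.04 kcal

KE is given directly by: KE = ½mv².
m = 4.72 lb = 2.141 kg; v = 89.4 m/s.
KE = 8556 J
8556 J × (1 kcal / 4184 J) = 2.045 kcal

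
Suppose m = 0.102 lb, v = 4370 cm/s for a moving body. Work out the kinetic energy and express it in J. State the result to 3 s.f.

KE is given directly by: KE = ½mv².
m = 0.102 lb = 0.04627 kg; v = 4370 cm/s = 43.70 m/s.
KE = 44.18 J

44.2 J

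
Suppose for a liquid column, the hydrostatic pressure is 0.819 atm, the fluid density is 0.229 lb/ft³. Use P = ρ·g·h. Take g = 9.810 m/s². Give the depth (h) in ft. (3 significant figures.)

Rearranging P = ρ·g·h for h: h = P/(ρ·g).
P = 0.819 atm = 82985 Pa; ρ = 0.229 lb/ft³ = 3.668 kg/m³; g = 9.810 m/s².
h = 2306 m
2306 m × (1 ft / 0.3048 m) = 7566 ft

7570 ft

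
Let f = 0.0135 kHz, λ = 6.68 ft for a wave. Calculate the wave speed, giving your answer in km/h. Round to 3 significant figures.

v is given directly by: v = fλ.
f = 0.0135 kHz = 13.50 Hz; λ = 6.68 ft = 2.036 m.
v = 27.49 m/s
27.49 m/s × (1 km/h / 0.2778 m/s) = 98.95 km/h

99.0 km/h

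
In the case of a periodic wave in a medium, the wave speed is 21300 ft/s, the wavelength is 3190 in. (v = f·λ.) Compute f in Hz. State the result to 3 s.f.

80.1 Hz

Solving v = f·λ for f: f = v/λ.
v = 21300 ft/s = 6492 m/s; λ = 3190 in = 81.03 m.
f = 80.13 Hz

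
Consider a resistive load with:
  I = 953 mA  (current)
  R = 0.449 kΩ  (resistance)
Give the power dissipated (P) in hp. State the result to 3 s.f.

0.547 hp

P is given directly by: P = I²R.
I = 953 mA = 0.9530 A; R = 0.449 kΩ = 449.0 Ω.
P = 407.8 W
407.8 W × (1 hp / 745.7 W) = 0.5468 hp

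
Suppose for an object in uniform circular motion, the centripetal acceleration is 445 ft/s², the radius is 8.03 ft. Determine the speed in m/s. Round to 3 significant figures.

Rearranging: v = √(a·r).
a = 445 ft/s² = 135.6 m/s²; r = 8.03 ft = 2.448 m.
v = 18.22 m/s

18.2 m/s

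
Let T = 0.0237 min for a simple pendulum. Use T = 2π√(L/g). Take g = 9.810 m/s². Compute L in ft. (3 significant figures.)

1.65 ft

Rearranging T = 2π√(L/g) for L: L = g·(T/2π)².
T = 0.0237 min = 1.422 s; g = 9.810 m/s².
L = 0.5025 m
0.5025 m × (1 ft / 0.3048 m) = 1.649 ft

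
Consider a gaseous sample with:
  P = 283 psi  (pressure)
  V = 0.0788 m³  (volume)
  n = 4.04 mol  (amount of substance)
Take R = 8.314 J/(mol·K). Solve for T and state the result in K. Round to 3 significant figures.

Rearranging: T = PV/(nR).
P = 283 psi = 1.951×10^6 Pa; V = 0.0788 m³; n = 4.04 mol; R = 8.314 J/(mol·K).
T = 4578 K

4580 K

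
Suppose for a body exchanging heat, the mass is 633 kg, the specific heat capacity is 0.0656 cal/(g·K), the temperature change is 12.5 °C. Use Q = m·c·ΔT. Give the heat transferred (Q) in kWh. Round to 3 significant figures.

Q is given directly by: Q = mcΔT.
m = 633 kg; c = 0.0656 cal/(g·K) = 274.5 J/(kg·K); ΔT = 12.5 °C = 12.50 K.
Q = 2.172×10^6 J
2.172×10^6 J × (1 kWh / 3.600×10^6 J) = 0.6033 kWh

0.603 kWh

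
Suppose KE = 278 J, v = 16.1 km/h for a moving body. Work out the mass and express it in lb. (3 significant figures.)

Rearranging KE = ½mv² for m: m = 2·KE/v².
KE = 278 J; v = 16.1 km/h = 4.472 m/s.
m = 27.80 kg
27.80 kg × (1 lb / 0.4536 kg) = 61.29 lb

61.3 lb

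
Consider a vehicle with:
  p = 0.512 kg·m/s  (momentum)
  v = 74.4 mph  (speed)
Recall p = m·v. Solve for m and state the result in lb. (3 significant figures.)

Rearranging: m = p/v.
p = 0.512 kg·m/s; v = 74.4 mph = 33.26 m/s.
m = 0.01539 kg
0.01539 kg × (1 lb / 0.4536 kg) = 0.03394 lb

0.0339 lb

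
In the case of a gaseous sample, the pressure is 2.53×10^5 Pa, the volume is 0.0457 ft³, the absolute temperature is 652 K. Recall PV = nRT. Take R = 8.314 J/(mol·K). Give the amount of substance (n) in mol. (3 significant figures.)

0.0604 mol

Rearranging: n = PV/(RT).
P = 2.53×10^5 Pa; V = 0.0457 ft³ = 0.001294 m³; T = 652 K; R = 8.314 J/(mol·K).
n = 0.06040 mol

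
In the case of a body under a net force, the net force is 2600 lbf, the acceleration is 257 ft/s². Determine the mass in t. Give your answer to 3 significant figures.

From Newton's second law: m = F/a.
F = 2600 lbf = 11565 N; a = 257 ft/s² = 78.33 m/s².
m = 147.6 kg
147.6 kg × (1 t / 1000 kg) = 0.1476 t

0.148 t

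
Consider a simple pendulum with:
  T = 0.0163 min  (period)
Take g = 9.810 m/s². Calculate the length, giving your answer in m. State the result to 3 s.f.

0.238 m

Rearranging: L = g·(T/2π)².
T = 0.0163 min = 0.9780 s; g = 9.810 m/s².
L = 0.2377 m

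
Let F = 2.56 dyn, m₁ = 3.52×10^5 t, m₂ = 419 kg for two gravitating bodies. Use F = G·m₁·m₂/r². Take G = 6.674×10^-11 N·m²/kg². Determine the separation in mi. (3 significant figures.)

Rearranging F = G·m₁·m₂/r² for r: r = √(G·m₁m₂/F).
F = 2.56 dyn = 2.560×10^-5 N; m₁ = 3.52×10^5 t = 3.520×10^8 kg; m₂ = 419 kg; G = 6.674×10^-11 N·m²/kg².
r = 620.1 m
620.1 m × (1 mi / 1609 m) = 0.3853 mi

0.385 mi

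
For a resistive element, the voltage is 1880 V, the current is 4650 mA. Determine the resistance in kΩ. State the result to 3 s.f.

0.404 kΩ

Solving V = I·R for R: R = V/I.
V = 1880 V; I = 4650 mA = 4.650 A.
R = 404.3 Ω
404.3 Ω × (1 kΩ / 1000 Ω) = 0.4043 kΩ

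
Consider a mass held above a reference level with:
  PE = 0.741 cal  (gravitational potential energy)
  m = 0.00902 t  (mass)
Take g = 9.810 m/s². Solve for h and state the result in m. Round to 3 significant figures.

0.0350 m

Rearranging: h = PE/(m·g).
PE = 0.741 cal = 3.100 J; m = 0.00902 t = 9.020 kg; g = 9.810 m/s².
h = 0.03504 m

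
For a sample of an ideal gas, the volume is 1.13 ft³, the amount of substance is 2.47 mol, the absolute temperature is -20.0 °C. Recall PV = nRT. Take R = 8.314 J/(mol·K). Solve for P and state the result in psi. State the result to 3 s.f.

Directly: P = nRT/V.
V = 1.13 ft³ = 0.03200 m³; n = 2.47 mol; T = -20.0 °C = 253.1 K; R = 8.314 J/(mol·K).
P = 1.625×10^5 Pa
1.625×10^5 Pa × (1 psi / 6895 Pa) = 23.56 psi

23.6 psi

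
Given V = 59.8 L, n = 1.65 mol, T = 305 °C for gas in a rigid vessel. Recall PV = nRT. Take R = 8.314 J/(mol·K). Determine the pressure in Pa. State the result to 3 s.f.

1.33×10^5 Pa

From the ideal-gas law: P = nRT/V.
V = 59.8 L = 0.05980 m³; n = 1.65 mol; T = 305 °C = 578.1 K; R = 8.314 J/(mol·K).
P = 1.326×10^5 Pa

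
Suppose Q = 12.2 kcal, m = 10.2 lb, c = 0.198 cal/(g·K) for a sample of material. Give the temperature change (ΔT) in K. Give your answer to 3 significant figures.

13.3 K

Rearranging Q = m·c·ΔT for ΔT: ΔT = Q/(m·c).
Q = 12.2 kcal = 51045 J; m = 10.2 lb = 4.627 kg; c = 0.198 cal/(g·K) = 828.4 J/(kg·K).
ΔT = 13.32 K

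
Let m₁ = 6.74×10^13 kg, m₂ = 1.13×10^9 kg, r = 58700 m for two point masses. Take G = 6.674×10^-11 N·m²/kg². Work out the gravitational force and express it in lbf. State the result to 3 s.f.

From Newton's law of gravitation: F = Gm₁m₂/r².
m₁ = 6.74×10^13 kg; m₂ = 1.13×10^9 kg; r = 58700 m; G = 6.674×10^-11 N·m²/kg².
F = 1475 N
1475 N × (1 lbf / 4.448 N) = 331.6 lbf

332 lbf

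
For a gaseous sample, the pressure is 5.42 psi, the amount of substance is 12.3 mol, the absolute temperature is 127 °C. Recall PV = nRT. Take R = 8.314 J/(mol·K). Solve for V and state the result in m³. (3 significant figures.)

1.10 m³

Solving PV = nRT for V: V = nRT/P.
P = 5.42 psi = 37370 Pa; n = 12.3 mol; T = 127 °C = 400.1 K; R = 8.314 J/(mol·K).
V = 1.095 m³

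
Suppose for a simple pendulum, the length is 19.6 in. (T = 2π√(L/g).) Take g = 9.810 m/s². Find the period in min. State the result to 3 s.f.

T is given directly by: T = 2π√(L/g).
L = 19.6 in = 0.4978 m; g = 9.810 m/s².
T = 1.415 s
1.415 s × (1 min / 60.00 s) = 0.02359 min

0.0236 min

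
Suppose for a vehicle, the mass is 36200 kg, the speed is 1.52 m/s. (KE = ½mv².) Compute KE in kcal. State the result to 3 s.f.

Directly: KE = ½mv².
m = 36200 kg; v = 1.52 m/s.
KE = 41818 J
41818 J × (1 kcal / 4184 J) = 9.995 kcal

9.99 kcal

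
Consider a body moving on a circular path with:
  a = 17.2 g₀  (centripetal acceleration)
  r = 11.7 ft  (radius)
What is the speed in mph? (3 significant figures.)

54.9 mph

Solving a = v²/r for v: v = √(a·r).
a = 17.2 g₀ = 168.7 m/s²; r = 11.7 ft = 3.566 m.
v = 24.53 m/s
24.53 m/s × (1 mph / 0.4470 m/s) = 54.86 mph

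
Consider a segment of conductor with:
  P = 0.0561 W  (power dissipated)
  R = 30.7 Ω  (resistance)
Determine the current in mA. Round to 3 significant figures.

42.7 mA

Rearranging: I = √(P/R).
P = 0.0561 W; R = 30.7 Ω.
I = 0.04275 A
0.04275 A × (1 mA / 0.001000 A) = 42.75 mA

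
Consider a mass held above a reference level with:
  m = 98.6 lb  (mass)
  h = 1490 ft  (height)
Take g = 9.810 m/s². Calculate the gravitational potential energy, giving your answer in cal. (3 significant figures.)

PE is given directly by: PE = mgh.
m = 98.6 lb = 44.72 kg; h = 1490 ft = 454.2 m; g = 9.810 m/s².
PE = 1.993×10^5 J
1.993×10^5 J × (1 cal / 4.184 J) = 47623 cal

47600 cal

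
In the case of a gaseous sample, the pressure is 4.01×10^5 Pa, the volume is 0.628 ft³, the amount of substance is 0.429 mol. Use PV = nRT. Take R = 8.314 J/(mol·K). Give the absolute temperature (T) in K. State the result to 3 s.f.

2000 K

From the ideal-gas law: T = PV/(nR).
P = 4.01×10^5 Pa; V = 0.628 ft³ = 0.01778 m³; n = 0.429 mol; R = 8.314 J/(mol·K).
T = 1999 K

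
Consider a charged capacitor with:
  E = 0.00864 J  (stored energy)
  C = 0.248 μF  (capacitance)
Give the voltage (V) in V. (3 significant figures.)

Rearranging E = ½C·V² for V: V = √(2E/C).
E = 0.00864 J; C = 0.248 μF = 2.480×10^-7 F.
V = 264.0 V

264 V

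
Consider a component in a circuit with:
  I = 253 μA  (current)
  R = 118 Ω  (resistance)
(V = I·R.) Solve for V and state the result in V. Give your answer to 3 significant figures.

0.0299 V

From Ohm's law: V = IR.
I = 253 μA = 2.530×10^-4 A; R = 118 Ω.
V = 0.02985 V  (the unit combination reduces to kg·m²/(A·s³) = V)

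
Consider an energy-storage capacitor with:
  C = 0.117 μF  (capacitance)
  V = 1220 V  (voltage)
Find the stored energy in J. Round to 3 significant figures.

0.0871 J

Directly: E = ½CV².
C = 0.117 μF = 1.170×10^-7 F; V = 1220 V.
E = 0.08707 J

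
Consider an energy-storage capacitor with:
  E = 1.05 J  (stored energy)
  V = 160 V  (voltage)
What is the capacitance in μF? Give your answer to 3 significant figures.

82.0 μF

Rearranging: C = 2E/V².
E = 1.05 J; V = 160 V.
C = 8.203×10^-5 F
8.203×10^-5 F × (1 μF / 1.000×10^-6 F) = 82.03 μF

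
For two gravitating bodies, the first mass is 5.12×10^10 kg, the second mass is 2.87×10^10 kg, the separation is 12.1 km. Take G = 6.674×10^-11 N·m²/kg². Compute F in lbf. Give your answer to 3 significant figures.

151 lbf

From Newton's law of gravitation: F = Gm₁m₂/r².
m₁ = 5.12×10^10 kg; m₂ = 2.87×10^10 kg; r = 12.1 km = 12100 m; G = 6.674×10^-11 N·m²/kg².
F = 669.8 N  (the unit combination reduces to kg·m/s² = N)
669.8 N × (1 lbf / 4.448 N) = 150.6 lbf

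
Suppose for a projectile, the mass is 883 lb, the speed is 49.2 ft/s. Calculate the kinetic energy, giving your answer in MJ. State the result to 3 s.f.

KE is given directly by: KE = ½mv².
m = 883 lb = 400.5 kg; v = 49.2 ft/s = 15.00 m/s.
KE = 45036 J
45036 J × (1 MJ / 1.000×10^6 J) = 0.04504 MJ

0.0450 MJ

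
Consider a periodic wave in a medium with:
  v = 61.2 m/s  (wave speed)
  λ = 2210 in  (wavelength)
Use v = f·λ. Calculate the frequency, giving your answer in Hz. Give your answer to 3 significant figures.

1.09 Hz

Rearranging v = f·λ for f: f = v/λ.
v = 61.2 m/s; λ = 2210 in = 56.13 m.
f = 1.090 Hz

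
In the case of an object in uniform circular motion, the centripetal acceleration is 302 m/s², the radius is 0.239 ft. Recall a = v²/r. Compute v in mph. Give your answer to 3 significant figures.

Rearranging a = v²/r for v: v = √(a·r).
a = 302 m/s²; r = 0.239 ft = 0.07285 m.
v = 4.690 m/s
4.690 m/s × (1 mph / 0.4470 m/s) = 10.49 mph

10.5 mph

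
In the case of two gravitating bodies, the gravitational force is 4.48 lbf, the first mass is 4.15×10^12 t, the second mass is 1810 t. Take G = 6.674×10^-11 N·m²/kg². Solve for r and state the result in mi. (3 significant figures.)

98.6 mi

Rearranging F = G·m₁·m₂/r² for r: r = √(G·m₁m₂/F).
F = 4.48 lbf = 19.93 N; m₁ = 4.15×10^12 t = 4.150×10^15 kg; m₂ = 1810 t = 1.810×10^6 kg; G = 6.674×10^-11 N·m²/kg².
r = 1.586×10^5 m
1.586×10^5 m × (1 mi / 1609 m) = 98.55 mi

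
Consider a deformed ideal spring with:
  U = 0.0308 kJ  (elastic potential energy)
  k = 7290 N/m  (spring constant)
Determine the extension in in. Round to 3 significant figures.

Rearranging: x = √(2U/k).
U = 0.0308 kJ = 30.80 J; k = 7290 N/m.
x = 0.09192 m
0.09192 m × (1 in / 0.02540 m) = 3.619 in

3.62 in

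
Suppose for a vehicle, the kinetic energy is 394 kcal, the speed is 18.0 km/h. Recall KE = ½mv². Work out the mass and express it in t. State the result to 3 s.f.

Solving KE = ½mv² for m: m = 2·KE/v².
KE = 394 kcal = 1.648×10^6 J; v = 18.0 km/h = 5.000 m/s.
m = 1.319×10^5 kg
1.319×10^5 kg × (1 t / 1000 kg) = 131.9 t

132 t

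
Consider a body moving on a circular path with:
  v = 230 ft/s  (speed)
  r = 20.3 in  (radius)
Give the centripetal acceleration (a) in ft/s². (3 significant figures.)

Directly: a = v²/r.
v = 230 ft/s = 70.10 m/s; r = 20.3 in = 0.5156 m.
a = 9531 m/s²
9531 m/s² × (1 ft/s² / 0.3048 m/s²) = 31271 ft/s²

31300 ft/s²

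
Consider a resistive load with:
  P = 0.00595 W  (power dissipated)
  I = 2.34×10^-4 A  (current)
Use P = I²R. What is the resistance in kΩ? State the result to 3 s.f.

Rearranging P = I²R for R: R = P/I².
P = 0.00595 W; I = 2.34×10^-4 A.
R = 1.087×10^5 Ω
1.087×10^5 Ω × (1 kΩ / 1000 Ω) = 108.7 kΩ

109 kΩ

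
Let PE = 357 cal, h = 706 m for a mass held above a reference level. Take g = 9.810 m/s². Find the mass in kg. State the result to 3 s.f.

0.216 kg

Rearranging: m = PE/(g·h).
PE = 357 cal = 1494 J; h = 706 m; g = 9.810 m/s².
m = 0.2157 kg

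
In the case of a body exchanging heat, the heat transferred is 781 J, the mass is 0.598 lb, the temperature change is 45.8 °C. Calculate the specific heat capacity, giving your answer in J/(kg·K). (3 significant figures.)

Rearranging Q = m·c·ΔT for c: c = Q/(m·ΔT).
Q = 781 J; m = 0.598 lb = 0.2712 kg; ΔT = 45.8 °C = 45.80 K.
c = 62.87 J/(kg·K)

62.9 J/(kg·K)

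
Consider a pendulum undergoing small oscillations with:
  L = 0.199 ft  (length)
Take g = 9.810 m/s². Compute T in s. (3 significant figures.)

0.494 s

Directly: T = 2π√(L/g).
L = 0.199 ft = 0.06066 m; g = 9.810 m/s².
T = 0.4941 s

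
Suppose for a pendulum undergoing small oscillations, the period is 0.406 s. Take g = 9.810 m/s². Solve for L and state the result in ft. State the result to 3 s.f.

Rearranging: L = g·(T/2π)².
T = 0.406 s; g = 9.810 m/s².
L = 0.04096 m
0.04096 m × (1 ft / 0.3048 m) = 0.1344 ft

0.134 ft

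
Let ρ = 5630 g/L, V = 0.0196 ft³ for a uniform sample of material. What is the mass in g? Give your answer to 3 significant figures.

3120 g

Rearranging ρ = m/V for m: m = ρV.
ρ = 5630 g/L = 5630 kg/m³; V = 0.0196 ft³ = 5.550×10^-4 m³.
m = 3.125 kg
3.125 kg × (1 g / 0.001000 kg) = 3125 g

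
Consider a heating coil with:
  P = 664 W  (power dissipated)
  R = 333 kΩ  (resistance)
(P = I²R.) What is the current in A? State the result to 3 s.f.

Rearranging P = I²R for I: I = √(P/R).
P = 664 W; R = 333 kΩ = 3.330×10^5 Ω.
I = 0.04465 A

0.0447 A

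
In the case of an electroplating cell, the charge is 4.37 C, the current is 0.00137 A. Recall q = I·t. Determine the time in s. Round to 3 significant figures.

Rearranging q = I·t for t: t = q/I.
q = 4.37 C; I = 0.00137 A.
t = 3190 s

3190 s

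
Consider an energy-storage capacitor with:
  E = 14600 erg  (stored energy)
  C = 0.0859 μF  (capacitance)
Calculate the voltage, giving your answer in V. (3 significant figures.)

Solving E = ½C·V² for V: V = √(2E/C).
E = 14600 erg = 0.001460 J; C = 0.0859 μF = 8.590×10^-8 F.
V = 184.4 V  (the unit combination reduces to kg·m²/(A·s³) = V)

184 V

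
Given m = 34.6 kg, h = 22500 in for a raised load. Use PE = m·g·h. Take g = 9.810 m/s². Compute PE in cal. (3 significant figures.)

PE is given directly by: PE = mgh.
m = 34.6 kg; h = 22500 in = 571.5 m; g = 9.810 m/s².
PE = 1.940×10^5 J
1.940×10^5 J × (1 cal / 4.184 J) = 46363 cal

46400 cal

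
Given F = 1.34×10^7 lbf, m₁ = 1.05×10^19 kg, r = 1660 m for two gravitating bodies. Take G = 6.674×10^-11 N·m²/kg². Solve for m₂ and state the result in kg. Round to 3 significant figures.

Rearranging: m₂ = F·r²/(G·m₁).
F = 1.34×10^7 lbf = 5.961×10^7 N; m₁ = 1.05×10^19 kg; r = 1660 m; G = 6.674×10^-11 N·m²/kg².
m₂ = 2.344×10^5 kg

2.34×10^5 kg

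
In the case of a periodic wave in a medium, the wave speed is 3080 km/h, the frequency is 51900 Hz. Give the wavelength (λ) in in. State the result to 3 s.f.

Rearranging v = f·λ for λ: λ = v/f.
v = 3080 km/h = 855.6 m/s; f = 51900 Hz.
λ = 0.01648 m
0.01648 m × (1 in / 0.02540 m) = 0.6490 in

0.649 in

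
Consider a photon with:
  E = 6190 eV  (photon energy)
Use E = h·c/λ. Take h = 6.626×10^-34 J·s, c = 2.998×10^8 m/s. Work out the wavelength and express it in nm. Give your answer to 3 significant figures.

0.200 nm

Solving E = h·c/λ for λ: λ = hc/E.
E = 6190 eV = 9.917×10^-16 J; h = 6.626×10^-34 J·s; c = 2.998×10^8 m/s.
λ = 2.003×10^-10 m
2.003×10^-10 m × (1 nm / 1.000×10^-9 m) = 0.2003 nm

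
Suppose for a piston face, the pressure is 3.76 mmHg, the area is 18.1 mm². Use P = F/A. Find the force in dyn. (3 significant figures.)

907 dyn

Rearranging P = F/A for F: F = P·A.
P = 3.76 mmHg = 501.3 Pa; A = 18.1 mm² = 1.810×10^-5 m².
F = 0.009073 N
0.009073 N × (1 dyn / 1.000×10^-5 N) = 907.3 dyn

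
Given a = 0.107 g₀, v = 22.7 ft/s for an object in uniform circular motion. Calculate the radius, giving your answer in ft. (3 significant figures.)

150 ft

Solving a = v²/r for r: r = v²/a.
a = 0.107 g₀ = 1.049 m/s²; v = 22.7 ft/s = 6.919 m/s.
r = 45.62 m
45.62 m × (1 ft / 0.3048 m) = 149.7 ft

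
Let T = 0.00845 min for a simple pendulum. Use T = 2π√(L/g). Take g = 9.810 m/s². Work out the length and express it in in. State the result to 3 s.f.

2.51 in

Rearranging: L = g·(T/2π)².
T = 0.00845 min = 0.5070 s; g = 9.810 m/s².
L = 0.06387 m
0.06387 m × (1 in / 0.02540 m) = 2.515 in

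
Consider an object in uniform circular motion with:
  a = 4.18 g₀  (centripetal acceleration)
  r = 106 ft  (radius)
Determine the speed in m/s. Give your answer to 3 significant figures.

Rearranging a = v²/r for v: v = √(a·r).
a = 4.18 g₀ = 40.99 m/s²; r = 106 ft = 32.31 m.
v = 36.39 m/s

36.4 m/s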